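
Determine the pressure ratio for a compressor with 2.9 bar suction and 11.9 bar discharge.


PR = P_high / P_low
PR = 11.9 / 2.9
PR = 4.103

4.103


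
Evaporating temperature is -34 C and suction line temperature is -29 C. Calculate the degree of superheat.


Superheat = T_suction - T_evap
Superheat = -29 - (-34)
Superheat = 5 K

5


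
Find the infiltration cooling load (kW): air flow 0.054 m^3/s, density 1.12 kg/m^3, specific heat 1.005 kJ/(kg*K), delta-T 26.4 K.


Q = V_dot * rho * cp * dT
Q = 0.054 * 1.12 * 1.005 * 26.4
Q = 1.605 kW

1.605


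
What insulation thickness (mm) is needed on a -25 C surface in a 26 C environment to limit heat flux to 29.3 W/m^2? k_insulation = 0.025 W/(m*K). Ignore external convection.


dT = 26 - (-25) = 51 K
thickness = k * dT / q_max * 1000
thickness = 0.025 * 51 / 29.3 * 1000
thickness = 43.5 mm

43.5


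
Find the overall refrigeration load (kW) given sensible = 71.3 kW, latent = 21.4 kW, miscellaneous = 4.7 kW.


Q_total = Q_s + Q_l + Q_misc
Q_total = 71.3 + 21.4 + 4.7
Q_total = 97.4 kW

97.4


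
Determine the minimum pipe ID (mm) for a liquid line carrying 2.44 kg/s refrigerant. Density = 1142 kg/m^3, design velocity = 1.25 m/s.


A = m_dot / (rho * v) = 2.44 / (1142 * 1.25) = 0.001709281961 m^2
d = sqrt(4*A/pi) * 1000
d = 46.7 mm

46.7


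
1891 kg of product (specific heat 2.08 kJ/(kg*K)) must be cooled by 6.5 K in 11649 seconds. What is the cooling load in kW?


Q = m * cp * dT / t
Q = 1891 * 2.08 * 6.5 / 11649
Q = 2.195 kW

2.195


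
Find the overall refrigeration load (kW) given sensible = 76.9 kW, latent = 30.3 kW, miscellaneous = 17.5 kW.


Q_total = Q_s + Q_l + Q_misc
Q_total = 76.9 + 30.3 + 17.5
Q_total = 124.7 kW

124.7


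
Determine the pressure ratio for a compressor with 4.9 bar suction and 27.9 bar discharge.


PR = P_high / P_low
PR = 27.9 / 4.9
PR = 5.694

5.694


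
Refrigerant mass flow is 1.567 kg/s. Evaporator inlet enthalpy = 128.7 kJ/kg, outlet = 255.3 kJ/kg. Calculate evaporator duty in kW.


dh = 255.3 - 128.7 = 126.6 kJ/kg
Q_evap = m_dot * dh = 1.567 * 126.6
Q_evap = 198.38 kW

198.38


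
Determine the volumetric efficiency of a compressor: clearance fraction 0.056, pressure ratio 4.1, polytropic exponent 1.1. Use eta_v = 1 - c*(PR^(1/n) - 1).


PR^(1/n) = 4.1^(1/1.1) = 3.60641942
eta_v = 1 - 0.056 * (3.60641942 - 1)
eta_v = 0.854

0.854


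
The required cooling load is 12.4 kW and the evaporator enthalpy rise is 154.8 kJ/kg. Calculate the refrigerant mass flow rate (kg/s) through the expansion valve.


m_dot = Q / dh
m_dot = 12.4 / 154.8
m_dot = 0.0801 kg/s

0.0801


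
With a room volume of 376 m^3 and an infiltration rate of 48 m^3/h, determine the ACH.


ACH = flow / volume
ACH = 48 / 376
ACH = 0.128

0.128


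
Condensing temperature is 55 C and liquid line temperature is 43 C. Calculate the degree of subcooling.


Subcooling = T_cond - T_liquid
Subcooling = 55 - 43
Subcooling = 12 K

12


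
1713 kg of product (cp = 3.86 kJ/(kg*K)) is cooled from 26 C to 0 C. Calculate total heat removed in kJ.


dT = 26 - (0) = 26 K
Q = m * cp * dT = 1713 * 3.86 * 26
Q = 171917 kJ

171917


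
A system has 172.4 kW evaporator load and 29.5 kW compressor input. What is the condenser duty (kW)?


Q_cond = Q_evap + W
Q_cond = 172.4 + 29.5
Q_cond = 201.9 kW

201.9


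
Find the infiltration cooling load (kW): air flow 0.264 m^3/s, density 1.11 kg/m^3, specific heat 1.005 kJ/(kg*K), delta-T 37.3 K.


Q = V_dot * rho * cp * dT
Q = 0.264 * 1.11 * 1.005 * 37.3
Q = 10.985 kW

10.985


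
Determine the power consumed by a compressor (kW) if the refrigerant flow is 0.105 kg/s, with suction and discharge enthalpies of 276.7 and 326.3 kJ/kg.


dh = 326.3 - 276.7 = 49.6 kJ/kg
W = m_dot * dh = 0.105 * 49.6 = 5.21 kW

5.21


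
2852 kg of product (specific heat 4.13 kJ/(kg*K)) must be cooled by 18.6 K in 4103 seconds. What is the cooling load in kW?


Q = m * cp * dT / t
Q = 2852 * 4.13 * 18.6 / 4103
Q = 53.396 kW

53.396


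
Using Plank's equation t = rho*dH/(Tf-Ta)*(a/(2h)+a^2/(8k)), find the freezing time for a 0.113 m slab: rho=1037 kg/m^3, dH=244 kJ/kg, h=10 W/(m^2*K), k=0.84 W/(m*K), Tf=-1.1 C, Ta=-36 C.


dT = -1.1 - (-36) = 34.9 K
term1 = a/(2h) = 0.113/(2*10) = 0.00565
term2 = a^2/(8k) = 0.113^2/(8*0.84) = 0.00190014881
t = rho*dH*1000/dT * (term1 + term2)
t = 1037*244*1000/34.9 * (0.00565 + 0.00190014881)
t = 54739 s

54739


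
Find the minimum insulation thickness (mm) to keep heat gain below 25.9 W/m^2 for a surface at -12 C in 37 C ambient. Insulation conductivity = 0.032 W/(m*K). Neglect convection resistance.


dT = 37 - (-12) = 49 K
thickness = k * dT / q_max * 1000
thickness = 0.032 * 49 / 25.9 * 1000
thickness = 60.5 mm

60.5


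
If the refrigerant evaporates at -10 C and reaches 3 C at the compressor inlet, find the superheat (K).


Superheat = T_suction - T_evap
Superheat = 3 - (-10)
Superheat = 13 K

13


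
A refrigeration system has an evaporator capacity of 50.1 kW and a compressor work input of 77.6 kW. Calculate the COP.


COP = Q_evap / W
COP = 50.1 / 77.6
COP = 0.646

0.646


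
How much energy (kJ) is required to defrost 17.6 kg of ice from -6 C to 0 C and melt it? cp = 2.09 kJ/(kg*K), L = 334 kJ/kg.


Sensible heat = cp * dT = 2.09 * 6 = 12.54 kJ/kg
Total per kg = 12.54 + 334 = 346.54 kJ/kg
Q = m * total = 17.6 * 346.54
Q = 6099.1 kJ

6099.1


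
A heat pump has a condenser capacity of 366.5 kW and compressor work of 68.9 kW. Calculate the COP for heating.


COP_hp = Q_cond / W
COP_hp = 366.5 / 68.9
COP_hp = 5.319

5.319


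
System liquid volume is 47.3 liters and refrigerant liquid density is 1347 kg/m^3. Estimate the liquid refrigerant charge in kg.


Charge = V * rho / 1000
Charge = 47.3 * 1347 / 1000
Charge = 63.71 kg

63.71


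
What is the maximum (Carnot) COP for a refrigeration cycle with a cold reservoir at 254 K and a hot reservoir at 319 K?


dT = 319 - 254 = 65 K
COP_carnot = T_cold / dT = 254 / 65
COP_carnot = 3.908

3.908


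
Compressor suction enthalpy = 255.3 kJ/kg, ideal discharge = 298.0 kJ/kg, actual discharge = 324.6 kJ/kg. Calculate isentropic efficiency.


dh_ideal = 298.0 - 255.3 = 42.7 kJ/kg
dh_actual = 324.6 - 255.3 = 69.3 kJ/kg
eta_s = dh_ideal / dh_actual = 42.7 / 69.3
eta_s = 0.6162

0.6162


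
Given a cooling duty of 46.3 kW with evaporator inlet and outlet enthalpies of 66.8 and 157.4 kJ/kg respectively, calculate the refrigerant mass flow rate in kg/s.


dh = 157.4 - 66.8 = 90.6 kJ/kg
m_dot = Q / dh = 46.3 / 90.6 = 0.511 kg/s

0.511


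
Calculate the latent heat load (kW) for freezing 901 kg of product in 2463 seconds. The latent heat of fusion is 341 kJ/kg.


Q_lat = m * h_fg / t
Q_lat = 901 * 341 / 2463
Q_lat = 124.74 kW

124.74


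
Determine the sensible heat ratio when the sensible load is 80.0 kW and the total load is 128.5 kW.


SHR = Q_sensible / Q_total
SHR = 80.0 / 128.5
SHR = 0.623

0.623


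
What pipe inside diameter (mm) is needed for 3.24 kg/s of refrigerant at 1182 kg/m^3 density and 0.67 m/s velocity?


A = m_dot / (rho * v) = 3.24 / (1182 * 0.67) = 0.004091219032 m^2
d = sqrt(4*A/pi) * 1000
d = 72.2 mm

72.2


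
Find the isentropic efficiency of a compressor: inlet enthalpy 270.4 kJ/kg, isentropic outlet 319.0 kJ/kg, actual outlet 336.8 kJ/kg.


dh_ideal = 319.0 - 270.4 = 48.6 kJ/kg
dh_actual = 336.8 - 270.4 = 66.4 kJ/kg
eta_s = dh_ideal / dh_actual = 48.6 / 66.4
eta_s = 0.7319

0.7319


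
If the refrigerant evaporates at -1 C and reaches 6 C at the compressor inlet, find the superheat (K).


Superheat = T_suction - T_evap
Superheat = 6 - (-1)
Superheat = 7 K

7


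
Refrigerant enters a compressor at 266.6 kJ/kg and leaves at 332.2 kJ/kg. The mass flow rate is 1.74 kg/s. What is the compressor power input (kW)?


dh = 332.2 - 266.6 = 65.6 kJ/kg
W = m_dot * dh = 1.74 * 65.6 = 114.14 kW

114.14


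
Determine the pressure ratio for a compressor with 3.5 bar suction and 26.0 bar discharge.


PR = P_high / P_low
PR = 26.0 / 3.5
PR = 7.429

7.429


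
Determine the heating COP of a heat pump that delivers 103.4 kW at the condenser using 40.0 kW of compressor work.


COP_hp = Q_cond / W
COP_hp = 103.4 / 40.0
COP_hp = 2.585

2.585


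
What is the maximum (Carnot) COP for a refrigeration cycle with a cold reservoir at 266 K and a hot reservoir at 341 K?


dT = 341 - 266 = 75 K
COP_carnot = T_cold / dT = 266 / 75
COP_carnot = 3.547

3.547


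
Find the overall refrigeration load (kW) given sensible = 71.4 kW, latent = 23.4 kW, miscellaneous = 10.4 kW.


Q_total = Q_s + Q_l + Q_misc
Q_total = 71.4 + 23.4 + 10.4
Q_total = 105.2 kW

105.2


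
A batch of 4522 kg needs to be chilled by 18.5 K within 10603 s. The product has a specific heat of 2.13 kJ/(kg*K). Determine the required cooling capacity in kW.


Q = m * cp * dT / t
Q = 4522 * 2.13 * 18.5 / 10603
Q = 16.806 kW

16.806


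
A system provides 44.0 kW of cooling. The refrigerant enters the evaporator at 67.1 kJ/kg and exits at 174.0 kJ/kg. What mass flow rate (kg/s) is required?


dh = 174.0 - 67.1 = 106.9 kJ/kg
m_dot = Q / dh = 44.0 / 106.9 = 0.4116 kg/s

0.4116


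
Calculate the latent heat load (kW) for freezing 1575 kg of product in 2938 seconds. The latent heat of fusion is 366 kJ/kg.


Q_lat = m * h_fg / t
Q_lat = 1575 * 366 / 2938
Q_lat = 196.2 kW

196.2


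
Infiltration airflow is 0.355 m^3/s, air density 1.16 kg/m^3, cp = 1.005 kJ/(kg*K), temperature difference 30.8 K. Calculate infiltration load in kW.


Q = V_dot * rho * cp * dT
Q = 0.355 * 1.16 * 1.005 * 30.8
Q = 12.747 kW

12.747


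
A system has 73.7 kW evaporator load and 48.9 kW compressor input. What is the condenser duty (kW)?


Q_cond = Q_evap + W
Q_cond = 73.7 + 48.9
Q_cond = 122.6 kW

122.6


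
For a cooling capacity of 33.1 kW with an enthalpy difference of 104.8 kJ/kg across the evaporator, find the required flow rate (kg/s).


m_dot = Q / dh
m_dot = 33.1 / 104.8
m_dot = 0.3158 kg/s

0.3158


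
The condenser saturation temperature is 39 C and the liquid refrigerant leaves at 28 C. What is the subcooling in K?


Subcooling = T_cond - T_liquid
Subcooling = 39 - 28
Subcooling = 11 K

11


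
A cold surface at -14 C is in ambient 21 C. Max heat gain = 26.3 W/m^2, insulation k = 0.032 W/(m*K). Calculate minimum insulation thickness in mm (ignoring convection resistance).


dT = 21 - (-14) = 35 K
thickness = k * dT / q_max * 1000
thickness = 0.032 * 35 / 26.3 * 1000
thickness = 42.6 mm

42.6


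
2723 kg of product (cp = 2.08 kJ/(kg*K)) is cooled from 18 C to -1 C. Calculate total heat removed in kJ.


dT = 18 - (-1) = 19 K
Q = m * cp * dT = 2723 * 2.08 * 19
Q = 107613 kJ

107613


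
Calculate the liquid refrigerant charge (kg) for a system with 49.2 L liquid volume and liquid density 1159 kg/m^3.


Charge = V * rho / 1000
Charge = 49.2 * 1159 / 1000
Charge = 57.02 kg

57.02


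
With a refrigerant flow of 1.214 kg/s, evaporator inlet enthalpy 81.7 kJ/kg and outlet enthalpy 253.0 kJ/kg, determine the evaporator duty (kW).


dh = 253.0 - 81.7 = 171.3 kJ/kg
Q_evap = m_dot * dh = 1.214 * 171.3
Q_evap = 207.96 kW

207.96


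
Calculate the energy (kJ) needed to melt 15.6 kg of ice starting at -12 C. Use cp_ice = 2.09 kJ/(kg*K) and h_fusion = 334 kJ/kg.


Sensible heat = cp * dT = 2.09 * 12 = 25.08 kJ/kg
Total per kg = 25.08 + 334 = 359.08 kJ/kg
Q = m * total = 15.6 * 359.08
Q = 5601.6 kJ

5601.6


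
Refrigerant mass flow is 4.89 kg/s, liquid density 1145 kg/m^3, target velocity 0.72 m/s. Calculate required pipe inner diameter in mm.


A = m_dot / (rho * v) = 4.89 / (1145 * 0.72) = 0.005931586608 m^2
d = sqrt(4*A/pi) * 1000
d = 86.9 mm

86.9


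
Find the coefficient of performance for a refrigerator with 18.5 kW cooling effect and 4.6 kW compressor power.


COP = Q_evap / W
COP = 18.5 / 4.6
COP = 4.022

4.022


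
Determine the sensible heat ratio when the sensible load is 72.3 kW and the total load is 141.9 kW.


SHR = Q_sensible / Q_total
SHR = 72.3 / 141.9
SHR = 0.51

0.51


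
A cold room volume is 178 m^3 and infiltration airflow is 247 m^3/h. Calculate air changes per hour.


ACH = flow / volume
ACH = 247 / 178
ACH = 1.388

1.388


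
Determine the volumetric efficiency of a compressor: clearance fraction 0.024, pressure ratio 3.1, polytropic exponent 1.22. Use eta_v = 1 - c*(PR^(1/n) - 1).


PR^(1/n) = 3.1^(1/1.22) = 2.52787437
eta_v = 1 - 0.024 * (2.52787437 - 1)
eta_v = 0.9633

0.9633


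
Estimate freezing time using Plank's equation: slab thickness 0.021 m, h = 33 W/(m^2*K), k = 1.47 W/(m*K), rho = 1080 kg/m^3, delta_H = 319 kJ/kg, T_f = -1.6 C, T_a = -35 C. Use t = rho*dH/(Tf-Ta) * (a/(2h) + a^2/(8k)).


dT = -1.6 - (-35) = 33.4 K
term1 = a/(2h) = 0.021/(2*33) = 0.0003181818182
term2 = a^2/(8k) = 0.021^2/(8*1.47) = 0.0000375
t = rho*dH*1000/dT * (term1 + term2)
t = 1080*319*1000/33.4 * (0.0003181818182 + 0.0000375)
t = 3669 s

3669


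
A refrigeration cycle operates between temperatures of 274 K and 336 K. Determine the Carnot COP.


dT = 336 - 274 = 62 K
COP_carnot = T_cold / dT = 274 / 62
COP_carnot = 4.419

4.419


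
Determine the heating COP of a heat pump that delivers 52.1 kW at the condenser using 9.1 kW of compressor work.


COP_hp = Q_cond / W
COP_hp = 52.1 / 9.1
COP_hp = 5.725

5.725


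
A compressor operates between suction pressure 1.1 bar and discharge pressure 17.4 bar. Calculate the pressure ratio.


PR = P_high / P_low
PR = 17.4 / 1.1
PR = 15.818

15.818


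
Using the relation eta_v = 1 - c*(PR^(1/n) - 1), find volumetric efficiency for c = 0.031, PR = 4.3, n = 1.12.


PR^(1/n) = 4.3^(1/1.12) = 3.6778739
eta_v = 1 - 0.031 * (3.6778739 - 1)
eta_v = 0.917

0.917


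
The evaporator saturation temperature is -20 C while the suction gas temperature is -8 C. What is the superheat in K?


Superheat = T_suction - T_evap
Superheat = -8 - (-20)
Superheat = 12 K

12


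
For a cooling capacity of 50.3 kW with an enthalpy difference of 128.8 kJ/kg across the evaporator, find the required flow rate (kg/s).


m_dot = Q / dh
m_dot = 50.3 / 128.8
m_dot = 0.3905 kg/s

0.3905


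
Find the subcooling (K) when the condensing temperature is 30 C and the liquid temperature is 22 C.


Subcooling = T_cond - T_liquid
Subcooling = 30 - 22
Subcooling = 8 K

8


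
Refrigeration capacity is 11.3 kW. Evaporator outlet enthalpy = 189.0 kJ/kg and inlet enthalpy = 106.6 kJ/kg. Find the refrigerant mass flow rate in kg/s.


dh = 189.0 - 106.6 = 82.4 kJ/kg
m_dot = Q / dh = 11.3 / 82.4 = 0.1371 kg/s

0.1371


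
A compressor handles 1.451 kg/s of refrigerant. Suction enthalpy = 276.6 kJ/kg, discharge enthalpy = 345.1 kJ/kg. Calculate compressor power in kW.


dh = 345.1 - 276.6 = 68.5 kJ/kg
W = m_dot * dh = 1.451 * 68.5 = 99.39 kW

99.39


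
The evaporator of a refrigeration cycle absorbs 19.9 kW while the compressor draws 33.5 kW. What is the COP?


COP = Q_evap / W
COP = 19.9 / 33.5
COP = 0.594

0.594


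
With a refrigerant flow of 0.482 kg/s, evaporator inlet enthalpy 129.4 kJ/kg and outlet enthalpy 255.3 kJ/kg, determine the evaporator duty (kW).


dh = 255.3 - 129.4 = 125.9 kJ/kg
Q_evap = m_dot * dh = 0.482 * 125.9
Q_evap = 60.68 kW

60.68


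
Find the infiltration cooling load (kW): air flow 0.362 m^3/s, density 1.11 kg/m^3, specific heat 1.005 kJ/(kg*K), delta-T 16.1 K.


Q = V_dot * rho * cp * dT
Q = 0.362 * 1.11 * 1.005 * 16.1
Q = 6.502 kW

6.502


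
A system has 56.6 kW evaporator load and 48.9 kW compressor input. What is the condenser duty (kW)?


Q_cond = Q_evap + W
Q_cond = 56.6 + 48.9
Q_cond = 105.5 kW

105.5


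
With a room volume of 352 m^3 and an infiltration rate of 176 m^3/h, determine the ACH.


ACH = flow / volume
ACH = 176 / 352
ACH = 0.5

0.5


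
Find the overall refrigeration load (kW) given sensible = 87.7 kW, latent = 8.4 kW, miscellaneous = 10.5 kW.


Q_total = Q_s + Q_l + Q_misc
Q_total = 87.7 + 8.4 + 10.5
Q_total = 106.6 kW

106.6


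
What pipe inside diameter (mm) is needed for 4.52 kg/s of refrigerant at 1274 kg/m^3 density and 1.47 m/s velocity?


A = m_dot / (rho * v) = 4.52 / (1274 * 1.47) = 0.002413524279 m^2
d = sqrt(4*A/pi) * 1000
d = 55.4 mm

55.4


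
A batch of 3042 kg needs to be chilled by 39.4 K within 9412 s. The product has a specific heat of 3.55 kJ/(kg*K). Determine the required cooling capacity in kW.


Q = m * cp * dT / t
Q = 3042 * 3.55 * 39.4 / 9412
Q = 45.207 kW

45.207


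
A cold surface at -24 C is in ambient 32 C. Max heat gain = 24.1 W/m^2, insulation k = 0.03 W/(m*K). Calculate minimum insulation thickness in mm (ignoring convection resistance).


dT = 32 - (-24) = 56 K
thickness = k * dT / q_max * 1000
thickness = 0.03 * 56 / 24.1 * 1000
thickness = 69.7 mm

69.7


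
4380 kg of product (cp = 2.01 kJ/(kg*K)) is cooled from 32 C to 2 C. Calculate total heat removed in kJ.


dT = 32 - (2) = 30 K
Q = m * cp * dT = 4380 * 2.01 * 30
Q = 264114 kJ

264114


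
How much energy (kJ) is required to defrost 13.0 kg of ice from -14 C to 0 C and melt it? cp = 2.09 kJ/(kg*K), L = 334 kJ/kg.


Sensible heat = cp * dT = 2.09 * 14 = 29.26 kJ/kg
Total per kg = 29.26 + 334 = 363.26 kJ/kg
Q = m * total = 13.0 * 363.26
Q = 4722.4 kJ

4722.4


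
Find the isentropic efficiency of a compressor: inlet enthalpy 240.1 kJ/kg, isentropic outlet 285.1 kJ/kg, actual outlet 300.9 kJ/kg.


dh_ideal = 285.1 - 240.1 = 45.0 kJ/kg
dh_actual = 300.9 - 240.1 = 60.8 kJ/kg
eta_s = dh_ideal / dh_actual = 45.0 / 60.8
eta_s = 0.7401

0.7401


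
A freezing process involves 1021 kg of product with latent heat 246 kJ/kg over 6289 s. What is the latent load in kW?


Q_lat = m * h_fg / t
Q_lat = 1021 * 246 / 6289
Q_lat = 39.94 kW

39.94


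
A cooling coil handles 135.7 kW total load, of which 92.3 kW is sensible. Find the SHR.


SHR = Q_sensible / Q_total
SHR = 92.3 / 135.7
SHR = 0.68

0.68


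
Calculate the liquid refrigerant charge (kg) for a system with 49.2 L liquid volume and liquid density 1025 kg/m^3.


Charge = V * rho / 1000
Charge = 49.2 * 1025 / 1000
Charge = 50.43 kg

50.43


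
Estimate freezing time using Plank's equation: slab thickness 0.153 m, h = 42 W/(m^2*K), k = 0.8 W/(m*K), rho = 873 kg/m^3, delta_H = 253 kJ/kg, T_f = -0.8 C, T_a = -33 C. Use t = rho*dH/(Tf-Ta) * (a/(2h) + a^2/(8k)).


dT = -0.8 - (-33) = 32.2 K
term1 = a/(2h) = 0.153/(2*42) = 0.001821428571
term2 = a^2/(8k) = 0.153^2/(8*0.8) = 0.00365765625
t = rho*dH*1000/dT * (term1 + term2)
t = 873*253*1000/32.2 * (0.001821428571 + 0.00365765625)
t = 37583 s

37583


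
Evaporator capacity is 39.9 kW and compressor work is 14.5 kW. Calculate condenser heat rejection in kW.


Q_cond = Q_evap + W
Q_cond = 39.9 + 14.5
Q_cond = 54.4 kW

54.4


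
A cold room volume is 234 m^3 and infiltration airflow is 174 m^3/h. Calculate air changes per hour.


ACH = flow / volume
ACH = 174 / 234
ACH = 0.744

0.744


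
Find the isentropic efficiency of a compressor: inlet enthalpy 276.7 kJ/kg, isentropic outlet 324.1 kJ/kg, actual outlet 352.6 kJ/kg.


dh_ideal = 324.1 - 276.7 = 47.4 kJ/kg
dh_actual = 352.6 - 276.7 = 75.9 kJ/kg
eta_s = dh_ideal / dh_actual = 47.4 / 75.9
eta_s = 0.6245

0.6245


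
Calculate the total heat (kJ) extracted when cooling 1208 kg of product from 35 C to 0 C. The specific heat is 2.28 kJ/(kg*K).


dT = 35 - (0) = 35 K
Q = m * cp * dT = 1208 * 2.28 * 35
Q = 96398 kJ

96398


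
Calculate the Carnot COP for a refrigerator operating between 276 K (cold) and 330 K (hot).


dT = 330 - 276 = 54 K
COP_carnot = T_cold / dT = 276 / 54
COP_carnot = 5.111

5.111


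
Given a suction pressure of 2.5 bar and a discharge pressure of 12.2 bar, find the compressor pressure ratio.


PR = P_high / P_low
PR = 12.2 / 2.5
PR = 4.88

4.88


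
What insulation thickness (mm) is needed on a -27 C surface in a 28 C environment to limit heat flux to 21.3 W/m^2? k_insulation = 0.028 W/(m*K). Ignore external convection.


dT = 28 - (-27) = 55 K
thickness = k * dT / q_max * 1000
thickness = 0.028 * 55 / 21.3 * 1000
thickness = 72.3 mm

72.3


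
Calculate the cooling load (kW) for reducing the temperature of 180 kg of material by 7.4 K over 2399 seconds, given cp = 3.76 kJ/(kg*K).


Q = m * cp * dT / t
Q = 180 * 3.76 * 7.4 / 2399
Q = 2.088 kW

2.088


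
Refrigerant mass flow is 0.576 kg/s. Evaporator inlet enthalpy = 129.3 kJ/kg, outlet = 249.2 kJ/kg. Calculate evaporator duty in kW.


dh = 249.2 - 129.3 = 119.9 kJ/kg
Q_evap = m_dot * dh = 0.576 * 119.9
Q_evap = 69.06 kW

69.06


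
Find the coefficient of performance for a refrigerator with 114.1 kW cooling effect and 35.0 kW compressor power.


COP = Q_evap / W
COP = 114.1 / 35.0
COP = 3.26

3.26


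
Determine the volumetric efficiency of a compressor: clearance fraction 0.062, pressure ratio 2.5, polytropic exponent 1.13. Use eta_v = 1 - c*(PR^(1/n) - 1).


PR^(1/n) = 2.5^(1/1.13) = 2.24987971
eta_v = 1 - 0.062 * (2.24987971 - 1)
eta_v = 0.9225

0.9225


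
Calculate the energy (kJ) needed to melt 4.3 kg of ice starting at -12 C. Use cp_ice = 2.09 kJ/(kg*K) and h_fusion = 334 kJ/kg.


Sensible heat = cp * dT = 2.09 * 12 = 25.08 kJ/kg
Total per kg = 25.08 + 334 = 359.08 kJ/kg
Q = m * total = 4.3 * 359.08
Q = 1544.0 kJ

1544.0


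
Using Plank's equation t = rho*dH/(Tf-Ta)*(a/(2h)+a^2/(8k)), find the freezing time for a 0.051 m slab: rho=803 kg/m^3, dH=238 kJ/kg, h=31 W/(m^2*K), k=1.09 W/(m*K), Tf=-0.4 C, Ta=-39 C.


dT = -0.4 - (-39) = 38.6 K
term1 = a/(2h) = 0.051/(2*31) = 0.0008225806452
term2 = a^2/(8k) = 0.051^2/(8*1.09) = 0.0002982798165
t = rho*dH*1000/dT * (term1 + term2)
t = 803*238*1000/38.6 * (0.0008225806452 + 0.0002982798165)
t = 5550 s

5550


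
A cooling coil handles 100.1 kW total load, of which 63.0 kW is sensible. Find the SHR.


SHR = Q_sensible / Q_total
SHR = 63.0 / 100.1
SHR = 0.629

0.629


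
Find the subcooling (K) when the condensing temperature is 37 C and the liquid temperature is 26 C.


Subcooling = T_cond - T_liquid
Subcooling = 37 - 26
Subcooling = 11 K

11


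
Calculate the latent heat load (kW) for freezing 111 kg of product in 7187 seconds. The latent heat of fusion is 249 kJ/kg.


Q_lat = m * h_fg / t
Q_lat = 111 * 249 / 7187
Q_lat = 3.85 kW

3.85


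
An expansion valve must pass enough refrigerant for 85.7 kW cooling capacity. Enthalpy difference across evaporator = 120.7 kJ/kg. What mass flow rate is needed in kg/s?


m_dot = Q / dh
m_dot = 85.7 / 120.7
m_dot = 0.71 kg/s

0.71


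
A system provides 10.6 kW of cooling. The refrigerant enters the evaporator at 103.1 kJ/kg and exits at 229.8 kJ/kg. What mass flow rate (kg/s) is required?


dh = 229.8 - 103.1 = 126.7 kJ/kg
m_dot = Q / dh = 10.6 / 126.7 = 0.0837 kg/s

0.0837


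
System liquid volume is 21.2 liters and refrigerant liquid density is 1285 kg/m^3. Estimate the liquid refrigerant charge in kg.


Charge = V * rho / 1000
Charge = 21.2 * 1285 / 1000
Charge = 27.24 kg

27.24


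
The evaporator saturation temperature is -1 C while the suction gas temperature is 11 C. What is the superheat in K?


Superheat = T_suction - T_evap
Superheat = 11 - (-1)
Superheat = 12 K

12


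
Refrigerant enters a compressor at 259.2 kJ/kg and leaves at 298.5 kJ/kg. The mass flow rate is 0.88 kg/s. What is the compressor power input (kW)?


dh = 298.5 - 259.2 = 39.3 kJ/kg
W = m_dot * dh = 0.88 * 39.3 = 34.58 kW

34.58


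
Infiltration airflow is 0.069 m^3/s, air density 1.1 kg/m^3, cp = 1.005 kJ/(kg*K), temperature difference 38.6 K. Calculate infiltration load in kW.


Q = V_dot * rho * cp * dT
Q = 0.069 * 1.1 * 1.005 * 38.6
Q = 2.944 kW

2.944


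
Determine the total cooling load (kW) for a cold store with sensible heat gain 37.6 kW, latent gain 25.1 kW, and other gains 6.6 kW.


Q_total = Q_s + Q_l + Q_misc
Q_total = 37.6 + 25.1 + 6.6
Q_total = 69.3 kW

69.3


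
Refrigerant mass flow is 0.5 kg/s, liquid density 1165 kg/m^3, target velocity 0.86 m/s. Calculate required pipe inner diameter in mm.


A = m_dot / (rho * v) = 0.5 / (1165 * 0.86) = 0.0004990518016 m^2
d = sqrt(4*A/pi) * 1000
d = 25.2 mm

25.2


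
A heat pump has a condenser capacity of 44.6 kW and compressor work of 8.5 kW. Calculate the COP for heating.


COP_hp = Q_cond / W
COP_hp = 44.6 / 8.5
COP_hp = 5.247

5.247


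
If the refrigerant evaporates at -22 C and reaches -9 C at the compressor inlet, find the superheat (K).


Superheat = T_suction - T_evap
Superheat = -9 - (-22)
Superheat = 13 K

13


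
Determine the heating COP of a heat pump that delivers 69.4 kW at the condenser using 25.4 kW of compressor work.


COP_hp = Q_cond / W
COP_hp = 69.4 / 25.4
COP_hp = 2.732

2.732


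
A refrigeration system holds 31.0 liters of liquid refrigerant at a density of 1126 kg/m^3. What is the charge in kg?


Charge = V * rho / 1000
Charge = 31.0 * 1126 / 1000
Charge = 34.91 kg

34.91


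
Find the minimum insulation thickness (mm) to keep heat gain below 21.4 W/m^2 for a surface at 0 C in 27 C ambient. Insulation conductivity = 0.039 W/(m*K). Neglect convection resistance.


dT = 27 - (0) = 27 K
thickness = k * dT / q_max * 1000
thickness = 0.039 * 27 / 21.4 * 1000
thickness = 49.2 mm

49.2


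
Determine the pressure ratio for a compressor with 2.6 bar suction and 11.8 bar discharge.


PR = P_high / P_low
PR = 11.8 / 2.6
PR = 4.538

4.538


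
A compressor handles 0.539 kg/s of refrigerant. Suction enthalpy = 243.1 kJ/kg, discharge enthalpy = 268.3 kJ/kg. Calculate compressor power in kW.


dh = 268.3 - 243.1 = 25.2 kJ/kg
W = m_dot * dh = 0.539 * 25.2 = 13.58 kW

13.58


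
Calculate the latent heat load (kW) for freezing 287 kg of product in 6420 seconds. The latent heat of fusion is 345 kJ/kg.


Q_lat = m * h_fg / t
Q_lat = 287 * 345 / 6420
Q_lat = 15.42 kW

15.42


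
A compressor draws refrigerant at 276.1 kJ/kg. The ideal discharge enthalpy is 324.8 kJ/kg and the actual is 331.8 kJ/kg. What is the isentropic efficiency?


dh_ideal = 324.8 - 276.1 = 48.7 kJ/kg
dh_actual = 331.8 - 276.1 = 55.7 kJ/kg
eta_s = dh_ideal / dh_actual = 48.7 / 55.7
eta_s = 0.8743

0.8743


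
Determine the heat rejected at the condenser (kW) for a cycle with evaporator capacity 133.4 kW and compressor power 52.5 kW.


Q_cond = Q_evap + W
Q_cond = 133.4 + 52.5
Q_cond = 185.9 kW

185.9


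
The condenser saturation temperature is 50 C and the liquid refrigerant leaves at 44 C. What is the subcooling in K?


Subcooling = T_cond - T_liquid
Subcooling = 50 - 44
Subcooling = 6 K

6


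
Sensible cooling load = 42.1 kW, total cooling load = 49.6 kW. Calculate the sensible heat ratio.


SHR = Q_sensible / Q_total
SHR = 42.1 / 49.6
SHR = 0.849

0.849


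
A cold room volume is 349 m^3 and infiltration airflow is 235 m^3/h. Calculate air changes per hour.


ACH = flow / volume
ACH = 235 / 349
ACH = 0.673

0.673


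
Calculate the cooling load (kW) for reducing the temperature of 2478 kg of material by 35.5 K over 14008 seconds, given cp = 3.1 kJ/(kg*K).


Q = m * cp * dT / t
Q = 2478 * 3.1 * 35.5 / 14008
Q = 19.468 kW

19.468


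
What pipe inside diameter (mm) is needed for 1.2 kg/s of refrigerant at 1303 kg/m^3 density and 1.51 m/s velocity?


A = m_dot / (rho * v) = 1.2 / (1303 * 1.51) = 0.000609901755 m^2
d = sqrt(4*A/pi) * 1000
d = 27.9 mm

27.9


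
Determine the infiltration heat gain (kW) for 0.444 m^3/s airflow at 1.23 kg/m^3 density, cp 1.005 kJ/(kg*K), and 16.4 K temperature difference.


Q = V_dot * rho * cp * dT
Q = 0.444 * 1.23 * 1.005 * 16.4
Q = 9.001 kW

9.001


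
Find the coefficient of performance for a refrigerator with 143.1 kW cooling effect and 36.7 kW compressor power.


COP = Q_evap / W
COP = 143.1 / 36.7
COP = 3.899

3.899


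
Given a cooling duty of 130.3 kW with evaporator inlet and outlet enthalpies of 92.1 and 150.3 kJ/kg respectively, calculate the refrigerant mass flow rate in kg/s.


dh = 150.3 - 92.1 = 58.2 kJ/kg
m_dot = Q / dh = 130.3 / 58.2 = 2.2388 kg/s

2.2388


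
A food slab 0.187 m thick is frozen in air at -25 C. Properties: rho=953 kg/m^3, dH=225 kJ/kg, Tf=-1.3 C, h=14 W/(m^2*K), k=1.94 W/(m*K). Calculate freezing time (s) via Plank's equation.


dT = -1.3 - (-25) = 23.7 K
term1 = a/(2h) = 0.187/(2*14) = 0.006678571429
term2 = a^2/(8k) = 0.187^2/(8*1.94) = 0.002253157216
t = rho*dH*1000/dT * (term1 + term2)
t = 953*225*1000/23.7 * (0.006678571429 + 0.002253157216)
t = 80810 s

80810


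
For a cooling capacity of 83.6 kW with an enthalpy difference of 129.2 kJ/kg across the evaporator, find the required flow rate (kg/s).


m_dot = Q / dh
m_dot = 83.6 / 129.2
m_dot = 0.6471 kg/s

0.6471


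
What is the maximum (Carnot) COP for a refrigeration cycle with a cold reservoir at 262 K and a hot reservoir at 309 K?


dT = 309 - 262 = 47 K
COP_carnot = T_cold / dT = 262 / 47
COP_carnot = 5.574

5.574


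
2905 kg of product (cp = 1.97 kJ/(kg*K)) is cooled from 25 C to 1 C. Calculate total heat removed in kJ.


dT = 25 - (1) = 24 K
Q = m * cp * dT = 2905 * 1.97 * 24
Q = 137348 kJ

137348


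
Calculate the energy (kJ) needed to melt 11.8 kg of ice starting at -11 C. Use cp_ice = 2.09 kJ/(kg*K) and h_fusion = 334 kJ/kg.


Sensible heat = cp * dT = 2.09 * 11 = 22.99 kJ/kg
Total per kg = 22.99 + 334 = 356.99 kJ/kg
Q = m * total = 11.8 * 356.99
Q = 4212.5 kJ

4212.5


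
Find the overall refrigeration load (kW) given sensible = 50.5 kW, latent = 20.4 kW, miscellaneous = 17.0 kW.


Q_total = Q_s + Q_l + Q_misc
Q_total = 50.5 + 20.4 + 17.0
Q_total = 87.9 kW

87.9


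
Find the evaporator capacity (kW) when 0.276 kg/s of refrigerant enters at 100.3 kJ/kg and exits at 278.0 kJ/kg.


dh = 278.0 - 100.3 = 177.7 kJ/kg
Q_evap = m_dot * dh = 0.276 * 177.7
Q_evap = 49.05 kW

49.05


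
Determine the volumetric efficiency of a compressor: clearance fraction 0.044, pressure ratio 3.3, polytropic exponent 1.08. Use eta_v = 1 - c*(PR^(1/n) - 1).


PR^(1/n) = 3.3^(1/1.08) = 3.02068542
eta_v = 1 - 0.044 * (3.02068542 - 1)
eta_v = 0.9111

0.9111


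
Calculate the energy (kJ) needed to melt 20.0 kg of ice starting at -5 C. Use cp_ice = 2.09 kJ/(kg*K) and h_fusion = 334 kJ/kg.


Sensible heat = cp * dT = 2.09 * 5 = 10.45 kJ/kg
Total per kg = 10.45 + 334 = 344.45 kJ/kg
Q = m * total = 20.0 * 344.45
Q = 6889.0 kJ

6889.0


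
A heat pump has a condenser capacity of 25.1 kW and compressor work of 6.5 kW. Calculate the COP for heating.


COP_hp = Q_cond / W
COP_hp = 25.1 / 6.5
COP_hp = 3.862

3.862


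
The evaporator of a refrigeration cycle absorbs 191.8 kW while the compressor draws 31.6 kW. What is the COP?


COP = Q_evap / W
COP = 191.8 / 31.6
COP = 6.07

6.07


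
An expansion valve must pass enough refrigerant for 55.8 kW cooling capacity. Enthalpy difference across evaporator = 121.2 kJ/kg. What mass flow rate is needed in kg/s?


m_dot = Q / dh
m_dot = 55.8 / 121.2
m_dot = 0.4604 kg/s

0.4604


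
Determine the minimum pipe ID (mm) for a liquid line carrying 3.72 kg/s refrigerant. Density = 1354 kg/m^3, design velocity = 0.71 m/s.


A = m_dot / (rho * v) = 3.72 / (1354 * 0.71) = 0.003869598685 m^2
d = sqrt(4*A/pi) * 1000
d = 70.2 mm

70.2


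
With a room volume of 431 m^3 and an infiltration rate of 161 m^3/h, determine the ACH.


ACH = flow / volume
ACH = 161 / 431
ACH = 0.374

0.374


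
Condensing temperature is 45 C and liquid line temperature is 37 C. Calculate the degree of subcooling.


Subcooling = T_cond - T_liquid
Subcooling = 45 - 37
Subcooling = 8 K

8


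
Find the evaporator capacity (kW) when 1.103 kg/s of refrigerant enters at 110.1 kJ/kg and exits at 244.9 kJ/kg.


dh = 244.9 - 110.1 = 134.8 kJ/kg
Q_evap = m_dot * dh = 1.103 * 134.8
Q_evap = 148.68 kW

148.68


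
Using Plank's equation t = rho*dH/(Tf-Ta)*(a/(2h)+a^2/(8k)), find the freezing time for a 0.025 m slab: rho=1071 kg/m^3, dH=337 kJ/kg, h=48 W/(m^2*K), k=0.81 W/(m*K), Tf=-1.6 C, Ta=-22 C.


dT = -1.6 - (-22) = 20.4 K
term1 = a/(2h) = 0.025/(2*48) = 0.0002604166667
term2 = a^2/(8k) = 0.025^2/(8*0.81) = 0.00009645061728
t = rho*dH*1000/dT * (term1 + term2)
t = 1071*337*1000/20.4 * (0.0002604166667 + 0.00009645061728)
t = 6314 s

6314


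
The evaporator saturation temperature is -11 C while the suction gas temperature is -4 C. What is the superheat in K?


Superheat = T_suction - T_evap
Superheat = -4 - (-11)
Superheat = 7 K

7


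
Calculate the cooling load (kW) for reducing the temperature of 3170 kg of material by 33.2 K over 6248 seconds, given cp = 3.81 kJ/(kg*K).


Q = m * cp * dT / t
Q = 3170 * 3.81 * 33.2 / 6248
Q = 64.177 kW

64.177


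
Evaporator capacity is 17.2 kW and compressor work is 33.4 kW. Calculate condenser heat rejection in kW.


Q_cond = Q_evap + W
Q_cond = 17.2 + 33.4
Q_cond = 50.6 kW

50.6


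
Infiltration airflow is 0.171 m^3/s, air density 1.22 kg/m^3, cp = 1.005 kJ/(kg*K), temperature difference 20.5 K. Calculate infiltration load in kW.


Q = V_dot * rho * cp * dT
Q = 0.171 * 1.22 * 1.005 * 20.5
Q = 4.298 kW

4.298


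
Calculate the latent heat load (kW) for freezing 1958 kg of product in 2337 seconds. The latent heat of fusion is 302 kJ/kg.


Q_lat = m * h_fg / t
Q_lat = 1958 * 302 / 2337
Q_lat = 253.02 kW

253.02


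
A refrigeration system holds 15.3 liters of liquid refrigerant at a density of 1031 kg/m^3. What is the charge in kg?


Charge = V * rho / 1000
Charge = 15.3 * 1031 / 1000
Charge = 15.77 kg

15.77


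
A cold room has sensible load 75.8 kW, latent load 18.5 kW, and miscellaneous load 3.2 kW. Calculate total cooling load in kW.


Q_total = Q_s + Q_l + Q_misc
Q_total = 75.8 + 18.5 + 3.2
Q_total = 97.5 kW

97.5


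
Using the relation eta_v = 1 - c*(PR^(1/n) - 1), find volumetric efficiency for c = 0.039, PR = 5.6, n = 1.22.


PR^(1/n) = 5.6^(1/1.22) = 4.10458142
eta_v = 1 - 0.039 * (4.10458142 - 1)
eta_v = 0.8789

0.8789


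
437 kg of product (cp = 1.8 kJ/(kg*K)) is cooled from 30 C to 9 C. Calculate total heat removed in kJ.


dT = 30 - (9) = 21 K
Q = m * cp * dT = 437 * 1.8 * 21
Q = 16519 kJ

16519


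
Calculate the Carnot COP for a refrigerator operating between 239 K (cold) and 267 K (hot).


dT = 267 - 239 = 28 K
COP_carnot = T_cold / dT = 239 / 28
COP_carnot = 8.536

8.536


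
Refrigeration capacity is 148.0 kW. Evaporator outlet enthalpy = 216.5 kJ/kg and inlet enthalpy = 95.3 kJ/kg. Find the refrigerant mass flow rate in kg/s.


dh = 216.5 - 95.3 = 121.2 kJ/kg
m_dot = Q / dh = 148.0 / 121.2 = 1.2211 kg/s

1.2211


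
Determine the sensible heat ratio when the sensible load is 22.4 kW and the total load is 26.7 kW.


SHR = Q_sensible / Q_total
SHR = 22.4 / 26.7
SHR = 0.839

0.839


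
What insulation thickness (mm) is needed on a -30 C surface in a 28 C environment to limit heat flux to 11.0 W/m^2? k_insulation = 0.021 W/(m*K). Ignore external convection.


dT = 28 - (-30) = 58 K
thickness = k * dT / q_max * 1000
thickness = 0.021 * 58 / 11.0 * 1000
thickness = 110.7 mm

110.7


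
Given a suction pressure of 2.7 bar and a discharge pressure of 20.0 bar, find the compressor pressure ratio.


PR = P_high / P_low
PR = 20.0 / 2.7
PR = 7.407

7.407


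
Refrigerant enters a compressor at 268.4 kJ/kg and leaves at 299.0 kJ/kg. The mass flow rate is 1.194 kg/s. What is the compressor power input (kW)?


dh = 299.0 - 268.4 = 30.6 kJ/kg
W = m_dot * dh = 1.194 * 30.6 = 36.54 kW

36.54


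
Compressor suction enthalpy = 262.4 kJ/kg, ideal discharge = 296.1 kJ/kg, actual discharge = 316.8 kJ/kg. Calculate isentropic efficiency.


dh_ideal = 296.1 - 262.4 = 33.7 kJ/kg
dh_actual = 316.8 - 262.4 = 54.4 kJ/kg
eta_s = dh_ideal / dh_actual = 33.7 / 54.4
eta_s = 0.6195

0.6195


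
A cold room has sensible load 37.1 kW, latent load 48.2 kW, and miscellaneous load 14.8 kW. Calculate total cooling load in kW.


Q_total = Q_s + Q_l + Q_misc
Q_total = 37.1 + 48.2 + 14.8
Q_total = 100.1 kW

100.1


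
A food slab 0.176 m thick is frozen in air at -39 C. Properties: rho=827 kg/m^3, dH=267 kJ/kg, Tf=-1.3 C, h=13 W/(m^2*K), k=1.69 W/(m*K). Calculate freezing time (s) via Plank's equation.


dT = -1.3 - (-39) = 37.7 K
term1 = a/(2h) = 0.176/(2*13) = 0.006769230769
term2 = a^2/(8k) = 0.176^2/(8*1.69) = 0.00229112426
t = rho*dH*1000/dT * (term1 + term2)
t = 827*267*1000/37.7 * (0.006769230769 + 0.00229112426)
t = 53067 s

53067


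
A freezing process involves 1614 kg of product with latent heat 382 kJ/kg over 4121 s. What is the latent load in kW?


Q_lat = m * h_fg / t
Q_lat = 1614 * 382 / 4121
Q_lat = 149.61 kW

149.61


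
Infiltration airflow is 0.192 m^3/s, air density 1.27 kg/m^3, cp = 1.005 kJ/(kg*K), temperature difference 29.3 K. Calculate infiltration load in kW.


Q = V_dot * rho * cp * dT
Q = 0.192 * 1.27 * 1.005 * 29.3
Q = 7.18 kW

7.18


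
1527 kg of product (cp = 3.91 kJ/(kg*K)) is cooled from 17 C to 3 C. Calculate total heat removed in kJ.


dT = 17 - (3) = 14 K
Q = m * cp * dT = 1527 * 3.91 * 14
Q = 83588 kJ

83588


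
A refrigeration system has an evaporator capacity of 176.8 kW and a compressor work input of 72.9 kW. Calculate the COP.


COP = Q_evap / W
COP = 176.8 / 72.9
COP = 2.425

2.425


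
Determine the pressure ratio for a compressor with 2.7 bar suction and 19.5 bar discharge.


PR = P_high / P_low
PR = 19.5 / 2.7
PR = 7.222

7.222


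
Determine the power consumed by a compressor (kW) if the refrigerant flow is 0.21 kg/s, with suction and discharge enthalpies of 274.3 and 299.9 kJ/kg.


dh = 299.9 - 274.3 = 25.6 kJ/kg
W = m_dot * dh = 0.21 * 25.6 = 5.38 kW

5.38


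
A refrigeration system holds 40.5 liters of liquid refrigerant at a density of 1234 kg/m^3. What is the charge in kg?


Charge = V * rho / 1000
Charge = 40.5 * 1234 / 1000
Charge = 49.98 kg

49.98


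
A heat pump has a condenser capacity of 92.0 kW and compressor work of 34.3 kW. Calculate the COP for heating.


COP_hp = Q_cond / W
COP_hp = 92.0 / 34.3
COP_hp = 2.682

2.682


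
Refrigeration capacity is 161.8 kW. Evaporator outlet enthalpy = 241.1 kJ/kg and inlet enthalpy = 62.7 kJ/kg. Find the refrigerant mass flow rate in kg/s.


dh = 241.1 - 62.7 = 178.4 kJ/kg
m_dot = Q / dh = 161.8 / 178.4 = 0.907 kg/s

0.907


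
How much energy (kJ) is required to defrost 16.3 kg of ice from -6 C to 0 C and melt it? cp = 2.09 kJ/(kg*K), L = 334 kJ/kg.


Sensible heat = cp * dT = 2.09 * 6 = 12.54 kJ/kg
Total per kg = 12.54 + 334 = 346.54 kJ/kg
Q = m * total = 16.3 * 346.54
Q = 5648.6 kJ

5648.6


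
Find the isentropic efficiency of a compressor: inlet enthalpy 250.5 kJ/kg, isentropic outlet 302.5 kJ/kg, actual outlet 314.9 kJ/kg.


dh_ideal = 302.5 - 250.5 = 52.0 kJ/kg
dh_actual = 314.9 - 250.5 = 64.4 kJ/kg
eta_s = dh_ideal / dh_actual = 52.0 / 64.4
eta_s = 0.8075

0.8075


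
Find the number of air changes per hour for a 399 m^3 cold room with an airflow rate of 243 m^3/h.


ACH = flow / volume
ACH = 243 / 399
ACH = 0.609

0.609


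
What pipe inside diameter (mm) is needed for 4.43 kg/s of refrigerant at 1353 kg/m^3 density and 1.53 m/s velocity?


A = m_dot / (rho * v) = 4.43 / (1353 * 1.53) = 0.002140003575 m^2
d = sqrt(4*A/pi) * 1000
d = 52.2 mm

52.2


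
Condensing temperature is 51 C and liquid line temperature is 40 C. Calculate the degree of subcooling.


Subcooling = T_cond - T_liquid
Subcooling = 51 - 40
Subcooling = 11 K

11


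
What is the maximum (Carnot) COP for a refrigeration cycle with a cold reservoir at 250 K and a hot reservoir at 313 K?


dT = 313 - 250 = 63 K
COP_carnot = T_cold / dT = 250 / 63
COP_carnot = 3.968

3.968
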